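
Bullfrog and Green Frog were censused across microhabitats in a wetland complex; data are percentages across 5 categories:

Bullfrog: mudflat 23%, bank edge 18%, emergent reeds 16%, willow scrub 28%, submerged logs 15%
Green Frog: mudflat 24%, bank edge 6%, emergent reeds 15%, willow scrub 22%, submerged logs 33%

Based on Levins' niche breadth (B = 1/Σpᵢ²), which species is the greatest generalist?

Convert percentages to proportions (divide by 100).
Σp_Bullᵢ² = 0.23² + 0.18² + 0.16² + 0.28² + 0.15² = 0.0529 + 0.0324 + 0.0256 + 0.0784 + 0.0225 = 0.2118
B_Bull = 1 / 0.2118 = 4.7214
Σp_Frogᵢ² = 0.24² + 0.06² + 0.15² + 0.22² + 0.33² = 0.0576 + 0.0036 + 0.0225 + 0.0484 + 0.1089 = 0.2410
B_Frog = 1 / 0.2410 = 4.1494
Highest B → broadest niche (most generalist): Bullfrog (B = 4.72).

Bullfrog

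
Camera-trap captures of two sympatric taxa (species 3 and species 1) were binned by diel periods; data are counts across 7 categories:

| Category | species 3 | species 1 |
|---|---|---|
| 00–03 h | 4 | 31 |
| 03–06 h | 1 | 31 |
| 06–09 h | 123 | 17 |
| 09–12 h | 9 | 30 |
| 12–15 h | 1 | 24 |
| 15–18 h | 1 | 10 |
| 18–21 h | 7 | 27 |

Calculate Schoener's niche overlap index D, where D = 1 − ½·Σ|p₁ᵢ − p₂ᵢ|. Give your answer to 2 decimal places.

0.26

Proportions for species 3 (n=146): 4/146=0.0274, 1/146=0.0068, 123/146=0.8425, 9/146=0.0616, 1/146=0.0068, 1/146=0.0068, 7/146=0.0479
Proportions for species 1 (n=170): 31/170=0.1824, 31/170=0.1824, 17/170=0.1000, 30/170=0.1765, 24/170=0.1412, 10/170=0.0588, 27/170=0.1588
Σ|p₁ᵢ − p₂ᵢ| = 0.1550 + 0.1756 + 0.7425 + 0.1149 + 0.1344 + 0.0520 + 0.1109 = 1.4853
D = 1 − ½ × 1.4853 = 1 − 0.74265 = 0.25735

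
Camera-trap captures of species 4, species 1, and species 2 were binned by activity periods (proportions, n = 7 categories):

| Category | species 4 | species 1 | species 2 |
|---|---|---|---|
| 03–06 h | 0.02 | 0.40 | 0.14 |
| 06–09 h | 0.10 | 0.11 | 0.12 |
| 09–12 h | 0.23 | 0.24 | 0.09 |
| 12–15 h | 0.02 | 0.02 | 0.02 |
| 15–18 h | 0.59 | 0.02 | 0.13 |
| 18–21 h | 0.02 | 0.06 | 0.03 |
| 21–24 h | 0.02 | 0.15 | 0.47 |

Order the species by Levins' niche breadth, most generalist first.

Σp_4ᵢ² = 0.02² + 0.10² + 0.23² + 0.02² + 0.59² + 0.02² + 0.02² = 0.0004 + 0.0100 + 0.0529 + 0.0004 + 0.3481 + 0.0004 + 0.0004 = 0.4126
B_4 = 1 / 0.4126 = 2.4237
Σp_1ᵢ² = 0.40² + 0.11² + 0.24² + 0.02² + 0.02² + 0.06² + 0.15² = 0.1600 + 0.0121 + 0.0576 + 0.0004 + 0.0004 + 0.0036 + 0.0225 = 0.2566
B_1 = 1 / 0.2566 = 3.8971
Σp_2ᵢ² = 0.14² + 0.12² + 0.09² + 0.02² + 0.13² + 0.03² + 0.47² = 0.0196 + 0.0144 + 0.0081 + 0.0004 + 0.0169 + 0.0009 + 0.2209 = 0.2812
B_2 = 1 / 0.2812 = 3.5562
Ranking by B (broadest → narrowest): species 1 (3.90) > species 2 (3.56) > species 4 (2.42)

species 1 > species 2 > species 4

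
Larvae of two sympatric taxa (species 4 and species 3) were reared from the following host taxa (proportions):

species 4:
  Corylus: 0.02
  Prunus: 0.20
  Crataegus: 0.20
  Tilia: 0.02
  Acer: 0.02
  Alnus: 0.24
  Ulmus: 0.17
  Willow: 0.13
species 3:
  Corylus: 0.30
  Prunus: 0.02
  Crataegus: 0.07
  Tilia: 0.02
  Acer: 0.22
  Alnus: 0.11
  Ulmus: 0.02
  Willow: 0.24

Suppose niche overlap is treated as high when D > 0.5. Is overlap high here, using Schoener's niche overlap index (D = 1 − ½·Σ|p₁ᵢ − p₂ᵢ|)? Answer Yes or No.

No

Σ|p₁ᵢ − p₂ᵢ| = 0.28 + 0.18 + 0.13 + 0.00 + 0.20 + 0.13 + 0.15 + 0.11 = 1.18
D = 1 − ½ × 1.18 = 1 − 0.590 = 0.4100
D = 0.4100 < 0.5 → No.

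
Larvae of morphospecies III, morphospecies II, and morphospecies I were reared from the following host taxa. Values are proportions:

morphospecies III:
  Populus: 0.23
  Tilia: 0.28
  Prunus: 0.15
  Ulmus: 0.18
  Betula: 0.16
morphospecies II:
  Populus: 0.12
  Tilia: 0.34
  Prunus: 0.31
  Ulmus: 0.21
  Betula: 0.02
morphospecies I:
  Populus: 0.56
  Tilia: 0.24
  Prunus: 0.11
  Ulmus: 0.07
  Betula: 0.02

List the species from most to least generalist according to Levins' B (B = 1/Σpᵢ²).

morphospecies III > morphospecies II > morphospecies I

Σp_IIIᵢ² = 0.23² + 0.28² + 0.15² + 0.18² + 0.16² = 0.0529 + 0.0784 + 0.0225 + 0.0324 + 0.0256 = 0.2118
B_III = 1 / 0.2118 = 4.7214
Σp_IIᵢ² = 0.12² + 0.34² + 0.31² + 0.21² + 0.02² = 0.0144 + 0.1156 + 0.0961 + 0.0441 + 0.0004 = 0.2706
B_II = 1 / 0.2706 = 3.6955
Σp_Iᵢ² = 0.56² + 0.24² + 0.11² + 0.07² + 0.02² = 0.3136 + 0.0576 + 0.0121 + 0.0049 + 0.0004 = 0.3886
B_I = 1 / 0.3886 = 2.5733
Ranking by B (broadest → narrowest): morphospecies III (4.72) > morphospecies II (3.70) > morphospecies I (2.57)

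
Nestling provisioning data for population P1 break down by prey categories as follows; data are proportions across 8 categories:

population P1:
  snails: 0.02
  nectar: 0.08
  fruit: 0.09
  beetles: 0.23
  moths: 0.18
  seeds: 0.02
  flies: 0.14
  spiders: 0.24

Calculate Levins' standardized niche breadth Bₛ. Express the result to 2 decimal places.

Σpᵢ² = 0.02² + 0.08² + 0.09² + 0.23² + 0.18² + 0.02² + 0.14² + 0.24² = 0.0004 + 0.0064 + 0.0081 + 0.0529 + 0.0324 + 0.0004 + 0.0196 + 0.0576 = 0.1778
B = 1 / 0.1778 = 5.6243
Bₛ = (B − 1)/(n − 1) = (5.6243 − 1)/(8 − 1) = 4.6243/7 = 0.6606

0.66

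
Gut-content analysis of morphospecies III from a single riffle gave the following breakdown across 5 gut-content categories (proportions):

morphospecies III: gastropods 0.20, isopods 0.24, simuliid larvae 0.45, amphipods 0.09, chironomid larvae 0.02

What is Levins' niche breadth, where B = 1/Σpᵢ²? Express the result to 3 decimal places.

3.240

Σpᵢ² = 0.20² + 0.24² + 0.45² + 0.09² + 0.02² = 0.0400 + 0.0576 + 0.2025 + 0.0081 + 0.0004 = 0.3086
B = 1 / 0.3086 = 3.24044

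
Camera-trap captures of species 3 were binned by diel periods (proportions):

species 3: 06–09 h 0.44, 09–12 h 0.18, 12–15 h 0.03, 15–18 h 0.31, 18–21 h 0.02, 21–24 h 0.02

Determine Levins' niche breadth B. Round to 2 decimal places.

3.09

Σpᵢ² = 0.44² + 0.18² + 0.03² + 0.31² + 0.02² + 0.02² = 0.1936 + 0.0324 + 0.0009 + 0.0961 + 0.0004 + 0.0004 = 0.3238
B = 1 / 0.3238 = 3.0883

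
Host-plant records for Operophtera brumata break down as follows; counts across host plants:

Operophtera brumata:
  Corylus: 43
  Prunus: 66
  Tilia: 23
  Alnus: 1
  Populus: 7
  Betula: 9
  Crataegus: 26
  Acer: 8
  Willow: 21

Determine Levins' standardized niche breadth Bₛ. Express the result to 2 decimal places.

0.52

Proportions for Operophtera brumata (n=204): 43/204=0.2108, 66/204=0.3235, 23/204=0.1127, 1/204=0.0049, 7/204=0.0343, 9/204=0.0441, 26/204=0.1275, 8/204=0.0392, 21/204=0.1029
Σpᵢ² = 0.2108² + 0.3235² + 0.1127² + 0.0049² + 0.0343² + 0.0441² + 0.1275² + 0.0392² + 0.1029² = 0.044437 + 0.104652 + 0.012701 + 0.000024 + 0.001176 + 0.001945 + 0.016256 + 0.001537 + 0.010588 = 0.193316
B = 1 / 0.193316 = 5.1729
Bₛ = (B − 1)/(n − 1) = (5.1729 − 1)/(9 − 1) = 4.1729/8 = 0.5216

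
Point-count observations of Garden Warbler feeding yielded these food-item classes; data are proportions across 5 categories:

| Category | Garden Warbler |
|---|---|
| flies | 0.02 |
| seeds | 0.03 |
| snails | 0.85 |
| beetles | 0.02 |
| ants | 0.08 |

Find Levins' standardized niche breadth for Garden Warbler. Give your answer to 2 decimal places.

0.09

Σpᵢ² = 0.02² + 0.03² + 0.85² + 0.02² + 0.08² = 0.0004 + 0.0009 + 0.7225 + 0.0004 + 0.0064 = 0.7306
B = 1 / 0.7306 = 1.3687
Bₛ = (B − 1)/(n − 1) = (1.3687 − 1)/(5 − 1) = 0.3687/4 = 0.0922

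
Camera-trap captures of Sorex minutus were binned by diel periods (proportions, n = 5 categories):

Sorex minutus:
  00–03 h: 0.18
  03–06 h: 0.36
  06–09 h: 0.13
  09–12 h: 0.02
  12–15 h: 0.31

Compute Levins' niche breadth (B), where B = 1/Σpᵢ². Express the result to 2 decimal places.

3.63

Σpᵢ² = 0.18² + 0.36² + 0.13² + 0.02² + 0.31² = 0.0324 + 0.1296 + 0.0169 + 0.0004 + 0.0961 = 0.2754
B = 1 / 0.2754 = 3.6311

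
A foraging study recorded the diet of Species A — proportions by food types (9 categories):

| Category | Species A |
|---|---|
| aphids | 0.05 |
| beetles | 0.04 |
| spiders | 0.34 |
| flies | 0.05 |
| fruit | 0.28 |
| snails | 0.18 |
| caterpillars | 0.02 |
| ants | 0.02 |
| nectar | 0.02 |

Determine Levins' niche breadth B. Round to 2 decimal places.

Σpᵢ² = 0.05² + 0.04² + 0.34² + 0.05² + 0.28² + 0.18² + 0.02² + 0.02² + 0.02² = 0.0025 + 0.0016 + 0.1156 + 0.0025 + 0.0784 + 0.0324 + 0.0004 + 0.0004 + 0.0004 = 0.2342
B = 1 / 0.2342 = 4.2699

4.27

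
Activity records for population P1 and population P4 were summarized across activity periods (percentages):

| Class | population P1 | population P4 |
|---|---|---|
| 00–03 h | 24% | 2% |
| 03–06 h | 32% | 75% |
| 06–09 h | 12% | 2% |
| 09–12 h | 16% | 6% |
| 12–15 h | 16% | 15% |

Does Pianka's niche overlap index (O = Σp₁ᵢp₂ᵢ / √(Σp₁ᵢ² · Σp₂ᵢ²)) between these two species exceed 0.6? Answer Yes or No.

Convert percentages to proportions (divide by 100).
Σ p₁ᵢp₂ᵢ = 0.0048 + 0.2400 + 0.0024 + 0.0096 + 0.0240 = 0.2808
Σp_1ᵢ² = 0.24² + 0.32² + 0.12² + 0.16² + 0.16² = 0.0576 + 0.1024 + 0.0144 + 0.0256 + 0.0256 = 0.2256
Σp_2ᵢ² = 0.02² + 0.75² + 0.02² + 0.06² + 0.15² = 0.0004 + 0.5625 + 0.0004 + 0.0036 + 0.0225 = 0.5894
O = 0.2808 / √(0.2256 × 0.5894) = 0.2808 / 0.36465 = 0.7701
O = 0.7701 > 0.6 → Yes.

Yes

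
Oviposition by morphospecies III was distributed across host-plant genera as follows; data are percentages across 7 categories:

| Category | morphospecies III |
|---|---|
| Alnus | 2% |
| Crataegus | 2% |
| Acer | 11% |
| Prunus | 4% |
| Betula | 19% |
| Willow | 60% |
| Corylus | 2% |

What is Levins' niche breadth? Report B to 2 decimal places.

Convert percentages to proportions (divide by 100).
Σpᵢ² = 0.02² + 0.02² + 0.11² + 0.04² + 0.19² + 0.60² + 0.02² = 0.0004 + 0.0004 + 0.0121 + 0.0016 + 0.0361 + 0.3600 + 0.0004 = 0.4110
B = 1 / 0.4110 = 2.4331

2.43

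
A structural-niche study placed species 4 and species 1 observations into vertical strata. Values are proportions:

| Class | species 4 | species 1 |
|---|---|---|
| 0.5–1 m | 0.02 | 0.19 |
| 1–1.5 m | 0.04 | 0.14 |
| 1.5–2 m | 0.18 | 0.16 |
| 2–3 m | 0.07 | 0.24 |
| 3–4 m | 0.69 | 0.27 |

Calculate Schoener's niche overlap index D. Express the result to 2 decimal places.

Σ|p₁ᵢ − p₂ᵢ| = 0.17 + 0.10 + 0.02 + 0.17 + 0.42 = 0.88
D = 1 − ½ × 0.88 = 1 − 0.440 = 0.5600

0.56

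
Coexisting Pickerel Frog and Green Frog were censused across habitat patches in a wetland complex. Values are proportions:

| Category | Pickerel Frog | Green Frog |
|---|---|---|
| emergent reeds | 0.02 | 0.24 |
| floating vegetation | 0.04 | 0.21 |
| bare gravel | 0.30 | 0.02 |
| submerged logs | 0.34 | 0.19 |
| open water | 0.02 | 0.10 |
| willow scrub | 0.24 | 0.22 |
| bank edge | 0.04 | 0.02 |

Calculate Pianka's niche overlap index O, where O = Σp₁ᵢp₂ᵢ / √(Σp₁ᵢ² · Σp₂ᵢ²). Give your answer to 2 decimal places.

0.61

Σ p₁ᵢp₂ᵢ = 0.0048 + 0.0084 + 0.0060 + 0.0646 + 0.0020 + 0.0528 + 0.0008 = 0.1394
Σp_1ᵢ² = 0.02² + 0.04² + 0.30² + 0.34² + 0.02² + 0.24² + 0.04² = 0.0004 + 0.0016 + 0.0900 + 0.1156 + 0.0004 + 0.0576 + 0.0016 = 0.2672
Σp_2ᵢ² = 0.24² + 0.21² + 0.02² + 0.19² + 0.10² + 0.22² + 0.02² = 0.0576 + 0.0441 + 0.0004 + 0.0361 + 0.0100 + 0.0484 + 0.0004 = 0.1970
O = 0.1394 / √(0.2672 × 0.1970) = 0.1394 / 0.22943 = 0.6076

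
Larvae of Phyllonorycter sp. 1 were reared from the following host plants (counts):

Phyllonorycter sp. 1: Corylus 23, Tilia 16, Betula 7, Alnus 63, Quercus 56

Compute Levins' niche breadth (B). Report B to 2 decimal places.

3.43

Proportions for Phyllonorycter sp. 1 (n=165): 23/165=0.1394, 16/165=0.0970, 7/165=0.0424, 63/165=0.3818, 56/165=0.3394
Σpᵢ² = 0.1394² + 0.0970² + 0.0424² + 0.3818² + 0.3394² = 0.019432 + 0.009409 + 0.001798 + 0.145771 + 0.115192 = 0.291602
B = 1 / 0.291602 = 3.4293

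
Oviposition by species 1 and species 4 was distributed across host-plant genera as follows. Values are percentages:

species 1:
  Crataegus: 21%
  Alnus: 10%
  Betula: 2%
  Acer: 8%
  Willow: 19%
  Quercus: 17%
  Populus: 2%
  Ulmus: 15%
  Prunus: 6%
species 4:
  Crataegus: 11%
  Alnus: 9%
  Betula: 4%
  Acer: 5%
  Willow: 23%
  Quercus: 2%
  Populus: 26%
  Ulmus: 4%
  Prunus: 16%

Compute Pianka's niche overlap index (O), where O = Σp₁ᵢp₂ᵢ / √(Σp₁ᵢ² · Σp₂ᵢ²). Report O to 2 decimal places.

0.65

Convert percentages to proportions (divide by 100).
Σ p₁ᵢp₂ᵢ = 0.0231 + 0.0090 + 0.0008 + 0.0040 + 0.0437 + 0.0034 + 0.0052 + 0.0060 + 0.0096 = 0.1048
Σp_1ᵢ² = 0.21² + 0.10² + 0.02² + 0.08² + 0.19² + 0.17² + 0.02² + 0.15² + 0.06² = 0.0441 + 0.0100 + 0.0004 + 0.0064 + 0.0361 + 0.0289 + 0.0004 + 0.0225 + 0.0036 = 0.1524
Σp_2ᵢ² = 0.11² + 0.09² + 0.04² + 0.05² + 0.23² + 0.02² + 0.26² + 0.04² + 0.16² = 0.0121 + 0.0081 + 0.0016 + 0.0025 + 0.0529 + 0.0004 + 0.0676 + 0.0016 + 0.0256 = 0.1724
O = 0.1048 / √(0.1524 × 0.1724) = 0.1048 / 0.16209 = 0.6466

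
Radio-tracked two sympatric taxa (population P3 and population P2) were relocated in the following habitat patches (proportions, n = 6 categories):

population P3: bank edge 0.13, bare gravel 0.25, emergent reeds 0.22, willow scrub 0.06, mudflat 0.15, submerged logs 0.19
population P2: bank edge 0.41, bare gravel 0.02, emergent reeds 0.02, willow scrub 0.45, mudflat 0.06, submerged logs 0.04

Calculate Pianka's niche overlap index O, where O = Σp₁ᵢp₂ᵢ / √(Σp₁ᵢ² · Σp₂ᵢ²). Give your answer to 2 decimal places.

0.40

Σ p₁ᵢp₂ᵢ = 0.0533 + 0.0050 + 0.0044 + 0.0270 + 0.0090 + 0.0076 = 0.1063
Σp_1ᵢ² = 0.13² + 0.25² + 0.22² + 0.06² + 0.15² + 0.19² = 0.0169 + 0.0625 + 0.0484 + 0.0036 + 0.0225 + 0.0361 = 0.1900
Σp_2ᵢ² = 0.41² + 0.02² + 0.02² + 0.45² + 0.06² + 0.04² = 0.1681 + 0.0004 + 0.0004 + 0.2025 + 0.0036 + 0.0016 = 0.3766
O = 0.1063 / √(0.1900 × 0.3766) = 0.1063 / 0.26750 = 0.3974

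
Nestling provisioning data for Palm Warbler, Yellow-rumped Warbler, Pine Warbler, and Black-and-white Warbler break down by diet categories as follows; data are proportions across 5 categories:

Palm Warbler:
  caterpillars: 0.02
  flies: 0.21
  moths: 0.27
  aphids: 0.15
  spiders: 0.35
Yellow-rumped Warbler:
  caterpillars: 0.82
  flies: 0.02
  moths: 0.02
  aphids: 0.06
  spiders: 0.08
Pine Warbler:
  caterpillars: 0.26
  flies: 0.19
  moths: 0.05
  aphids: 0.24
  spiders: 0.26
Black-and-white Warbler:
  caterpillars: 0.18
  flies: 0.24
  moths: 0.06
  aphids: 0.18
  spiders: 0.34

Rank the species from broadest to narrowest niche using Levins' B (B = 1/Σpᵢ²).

Σp_Palmᵢ² = 0.02² + 0.21² + 0.27² + 0.15² + 0.35² = 0.0004 + 0.0441 + 0.0729 + 0.0225 + 0.1225 = 0.2624
B_Palm = 1 / 0.2624 = 3.8110
Σp_Yellᵢ² = 0.82² + 0.02² + 0.02² + 0.06² + 0.08² = 0.6724 + 0.0004 + 0.0004 + 0.0036 + 0.0064 = 0.6832
B_Yell = 1 / 0.6832 = 1.4637
Σp_Pineᵢ² = 0.26² + 0.19² + 0.05² + 0.24² + 0.26² = 0.0676 + 0.0361 + 0.0025 + 0.0576 + 0.0676 = 0.2314
B_Pine = 1 / 0.2314 = 4.3215
Σp_Blacᵢ² = 0.18² + 0.24² + 0.06² + 0.18² + 0.34² = 0.0324 + 0.0576 + 0.0036 + 0.0324 + 0.1156 = 0.2416
B_Blac = 1 / 0.2416 = 4.1391
Ranking by B (broadest → narrowest): Pine Warbler (4.32) > Black-and-white Warbler (4.14) > Palm Warbler (3.81) > Yellow-rumped Warbler (1.46)

Pine Warbler > Black-and-white Warbler > Palm Warbler > Yellow-rumped Warbler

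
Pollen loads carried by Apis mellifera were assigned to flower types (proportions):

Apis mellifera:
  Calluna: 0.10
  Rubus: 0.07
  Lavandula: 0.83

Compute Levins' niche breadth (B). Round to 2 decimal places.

Σpᵢ² = 0.10² + 0.07² + 0.83² = 0.0100 + 0.0049 + 0.6889 = 0.7038
B = 1 / 0.7038 = 1.4209

1.42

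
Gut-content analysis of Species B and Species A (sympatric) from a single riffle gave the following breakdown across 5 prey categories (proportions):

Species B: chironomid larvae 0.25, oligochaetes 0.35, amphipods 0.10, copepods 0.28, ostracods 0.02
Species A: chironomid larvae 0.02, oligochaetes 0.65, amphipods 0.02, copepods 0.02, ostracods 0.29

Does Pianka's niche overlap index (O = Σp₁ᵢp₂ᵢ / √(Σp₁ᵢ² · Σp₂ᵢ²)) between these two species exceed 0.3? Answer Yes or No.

Σ p₁ᵢp₂ᵢ = 0.0050 + 0.2275 + 0.0020 + 0.0056 + 0.0058 = 0.2459
Σp_1ᵢ² = 0.25² + 0.35² + 0.10² + 0.28² + 0.02² = 0.0625 + 0.1225 + 0.0100 + 0.0784 + 0.0004 = 0.2738
Σp_2ᵢ² = 0.02² + 0.65² + 0.02² + 0.02² + 0.29² = 0.0004 + 0.4225 + 0.0004 + 0.0004 + 0.0841 = 0.5078
O = 0.2459 / √(0.2738 × 0.5078) = 0.2459 / 0.37287 = 0.6595
O = 0.6595 > 0.3 → Yes.

Yes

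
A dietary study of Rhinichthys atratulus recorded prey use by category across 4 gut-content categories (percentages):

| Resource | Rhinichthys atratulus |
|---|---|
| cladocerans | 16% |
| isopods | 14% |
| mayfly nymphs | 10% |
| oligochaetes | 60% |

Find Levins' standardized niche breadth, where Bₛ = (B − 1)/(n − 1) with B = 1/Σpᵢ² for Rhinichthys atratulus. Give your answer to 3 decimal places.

Convert percentages to proportions (divide by 100).
Σpᵢ² = 0.16² + 0.14² + 0.10² + 0.60² = 0.0256 + 0.0196 + 0.0100 + 0.3600 = 0.4152
B = 1 / 0.4152 = 2.40848
Bₛ = (B − 1)/(n − 1) = (2.40848 − 1)/(4 − 1) = 1.40848/3 = 0.46949

0.469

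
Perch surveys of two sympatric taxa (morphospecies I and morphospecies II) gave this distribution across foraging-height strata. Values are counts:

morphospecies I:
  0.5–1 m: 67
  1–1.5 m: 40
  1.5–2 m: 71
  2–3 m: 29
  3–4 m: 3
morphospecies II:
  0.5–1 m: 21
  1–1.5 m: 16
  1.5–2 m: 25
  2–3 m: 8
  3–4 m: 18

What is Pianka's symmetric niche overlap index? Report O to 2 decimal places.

0.91

Proportions for morphospecies I (n=210): 67/210=0.3190, 40/210=0.1905, 71/210=0.3381, 29/210=0.1381, 3/210=0.0143
Proportions for morphospecies II (n=88): 21/88=0.2386, 16/88=0.1818, 25/88=0.2841, 8/88=0.0909, 18/88=0.2045
Σ p₁ᵢp₂ᵢ = 0.076113 + 0.034633 + 0.096054 + 0.012553 + 0.002924 = 0.222277
Σp_1ᵢ² = 0.3190² + 0.1905² + 0.3381² + 0.1381² + 0.0143² = 0.101761 + 0.036290 + 0.114312 + 0.019072 + 0.000204 = 0.271639
Σp_2ᵢ² = 0.2386² + 0.1818² + 0.2841² + 0.0909² + 0.2045² = 0.056930 + 0.033051 + 0.080713 + 0.008263 + 0.041820 = 0.220777
O = 0.222277 / √(0.271639 × 0.220777) = 0.222277 / 0.2448911 = 0.9077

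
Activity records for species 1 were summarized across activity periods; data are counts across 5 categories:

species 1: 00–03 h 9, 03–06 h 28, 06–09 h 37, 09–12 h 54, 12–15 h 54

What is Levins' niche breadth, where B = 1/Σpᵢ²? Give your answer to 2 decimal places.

4.11

Proportions for species 1 (n=182): 9/182=0.0495, 28/182=0.1538, 37/182=0.2033, 54/182=0.2967, 54/182=0.2967
Σpᵢ² = 0.0495² + 0.1538² + 0.2033² + 0.2967² + 0.2967² = 0.002450 + 0.023654 + 0.041331 + 0.088031 + 0.088031 = 0.243497
B = 1 / 0.243497 = 4.1068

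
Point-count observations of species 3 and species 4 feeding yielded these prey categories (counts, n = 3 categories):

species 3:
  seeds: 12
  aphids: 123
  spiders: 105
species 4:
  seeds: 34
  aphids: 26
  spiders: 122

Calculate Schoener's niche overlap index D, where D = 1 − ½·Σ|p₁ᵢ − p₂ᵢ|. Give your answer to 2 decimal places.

Proportions for species 3 (n=240): 12/240=0.0500, 123/240=0.5125, 105/240=0.4375
Proportions for species 4 (n=182): 34/182=0.1868, 26/182=0.1429, 122/182=0.6703
Σ|p₁ᵢ − p₂ᵢ| = 0.1368 + 0.3696 + 0.2328 = 0.7392
D = 1 − ½ × 0.7392 = 1 − 0.36960 = 0.63040

0.63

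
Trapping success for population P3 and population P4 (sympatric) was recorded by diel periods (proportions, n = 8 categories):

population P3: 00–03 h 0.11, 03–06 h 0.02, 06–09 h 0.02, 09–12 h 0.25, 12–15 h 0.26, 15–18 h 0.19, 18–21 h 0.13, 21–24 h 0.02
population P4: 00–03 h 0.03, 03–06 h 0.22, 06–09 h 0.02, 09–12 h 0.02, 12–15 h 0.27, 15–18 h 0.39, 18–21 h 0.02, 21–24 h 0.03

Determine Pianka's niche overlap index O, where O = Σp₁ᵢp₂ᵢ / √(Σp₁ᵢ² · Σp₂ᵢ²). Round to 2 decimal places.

0.69

Σ p₁ᵢp₂ᵢ = 0.0033 + 0.0044 + 0.0004 + 0.0050 + 0.0702 + 0.0741 + 0.0026 + 0.0006 = 0.1606
Σp_1ᵢ² = 0.11² + 0.02² + 0.02² + 0.25² + 0.26² + 0.19² + 0.13² + 0.02² = 0.0121 + 0.0004 + 0.0004 + 0.0625 + 0.0676 + 0.0361 + 0.0169 + 0.0004 = 0.1964
Σp_2ᵢ² = 0.03² + 0.22² + 0.02² + 0.02² + 0.27² + 0.39² + 0.02² + 0.03² = 0.0009 + 0.0484 + 0.0004 + 0.0004 + 0.0729 + 0.1521 + 0.0004 + 0.0009 = 0.2764
O = 0.1606 / √(0.1964 × 0.2764) = 0.1606 / 0.23299 = 0.6893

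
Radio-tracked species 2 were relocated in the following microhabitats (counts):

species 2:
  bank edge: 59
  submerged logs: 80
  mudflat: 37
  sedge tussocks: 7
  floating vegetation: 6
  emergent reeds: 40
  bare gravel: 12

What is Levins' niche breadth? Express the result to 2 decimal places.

4.44

Proportions for species 2 (n=241): 59/241=0.2448, 80/241=0.3320, 37/241=0.1535, 7/241=0.0290, 6/241=0.0249, 40/241=0.1660, 12/241=0.0498
Σpᵢ² = 0.2448² + 0.3320² + 0.1535² + 0.0290² + 0.0249² + 0.1660² + 0.0498² = 0.059927 + 0.110224 + 0.023562 + 0.000841 + 0.000620 + 0.027556 + 0.002480 = 0.225210
B = 1 / 0.225210 = 4.4403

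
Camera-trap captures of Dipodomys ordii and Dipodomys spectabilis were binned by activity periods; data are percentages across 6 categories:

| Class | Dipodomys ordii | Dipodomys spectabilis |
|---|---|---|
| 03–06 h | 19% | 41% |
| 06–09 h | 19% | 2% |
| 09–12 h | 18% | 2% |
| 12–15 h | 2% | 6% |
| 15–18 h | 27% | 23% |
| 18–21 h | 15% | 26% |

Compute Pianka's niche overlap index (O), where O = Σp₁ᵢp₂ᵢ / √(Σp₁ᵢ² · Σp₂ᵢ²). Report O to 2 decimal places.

Convert percentages to proportions (divide by 100).
Σ p₁ᵢp₂ᵢ = 0.0779 + 0.0038 + 0.0036 + 0.0012 + 0.0621 + 0.0390 = 0.1876
Σp_1ᵢ² = 0.19² + 0.19² + 0.18² + 0.02² + 0.27² + 0.15² = 0.0361 + 0.0361 + 0.0324 + 0.0004 + 0.0729 + 0.0225 = 0.2004
Σp_2ᵢ² = 0.41² + 0.02² + 0.02² + 0.06² + 0.23² + 0.26² = 0.1681 + 0.0004 + 0.0004 + 0.0036 + 0.0529 + 0.0676 = 0.2930
O = 0.1876 / √(0.2004 × 0.2930) = 0.1876 / 0.24232 = 0.7742

0.77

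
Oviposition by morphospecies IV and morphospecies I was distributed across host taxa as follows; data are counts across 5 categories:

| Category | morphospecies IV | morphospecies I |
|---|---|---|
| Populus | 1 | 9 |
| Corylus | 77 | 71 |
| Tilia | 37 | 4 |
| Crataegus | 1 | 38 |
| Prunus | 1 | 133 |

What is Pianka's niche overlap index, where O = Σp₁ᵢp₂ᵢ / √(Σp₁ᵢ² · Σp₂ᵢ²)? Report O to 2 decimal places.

Proportions for morphospecies IV (n=117): 1/117=0.0085, 77/117=0.6581, 37/117=0.3162, 1/117=0.0085, 1/117=0.0085
Proportions for morphospecies I (n=255): 9/255=0.0353, 71/255=0.2784, 4/255=0.0157, 38/255=0.1490, 133/255=0.5216
Σ p₁ᵢp₂ᵢ = 0.000300 + 0.183215 + 0.004964 + 0.001267 + 0.004434 = 0.194180
Σp_1ᵢ² = 0.0085² + 0.6581² + 0.3162² + 0.0085² + 0.0085² = 0.000072 + 0.433096 + 0.099982 + 0.000072 + 0.000072 = 0.533294
Σp_2ᵢ² = 0.0353² + 0.2784² + 0.0157² + 0.1490² + 0.5216² = 0.001246 + 0.077507 + 0.000246 + 0.022201 + 0.272067 = 0.373267
O = 0.194180 / √(0.533294 × 0.373267) = 0.194180 / 0.4461626 = 0.4352

0.44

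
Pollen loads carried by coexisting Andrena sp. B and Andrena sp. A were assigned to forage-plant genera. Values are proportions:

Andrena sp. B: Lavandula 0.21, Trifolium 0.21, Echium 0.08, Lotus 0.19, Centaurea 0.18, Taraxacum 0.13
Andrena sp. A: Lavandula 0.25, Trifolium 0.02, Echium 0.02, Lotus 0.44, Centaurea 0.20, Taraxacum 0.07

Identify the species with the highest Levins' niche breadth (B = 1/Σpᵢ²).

Andrena sp. B

Σp_Bᵢ² = 0.21² + 0.21² + 0.08² + 0.19² + 0.18² + 0.13² = 0.0441 + 0.0441 + 0.0064 + 0.0361 + 0.0324 + 0.0169 = 0.1800
B_B = 1 / 0.1800 = 5.5556
Σp_Aᵢ² = 0.25² + 0.02² + 0.02² + 0.44² + 0.20² + 0.07² = 0.0625 + 0.0004 + 0.0004 + 0.1936 + 0.0400 + 0.0049 = 0.3018
B_A = 1 / 0.3018 = 3.3135
Highest B → broadest niche (most generalist): Andrena sp. B (B = 5.56).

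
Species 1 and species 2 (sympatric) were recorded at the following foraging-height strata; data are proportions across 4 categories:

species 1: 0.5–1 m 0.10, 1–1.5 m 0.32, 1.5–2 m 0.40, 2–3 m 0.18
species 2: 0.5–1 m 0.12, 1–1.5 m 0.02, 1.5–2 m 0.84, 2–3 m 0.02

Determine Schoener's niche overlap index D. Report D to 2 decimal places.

0.54

Σ|p₁ᵢ − p₂ᵢ| = 0.02 + 0.30 + 0.44 + 0.16 = 0.92
D = 1 − ½ × 0.92 = 1 − 0.460 = 0.5400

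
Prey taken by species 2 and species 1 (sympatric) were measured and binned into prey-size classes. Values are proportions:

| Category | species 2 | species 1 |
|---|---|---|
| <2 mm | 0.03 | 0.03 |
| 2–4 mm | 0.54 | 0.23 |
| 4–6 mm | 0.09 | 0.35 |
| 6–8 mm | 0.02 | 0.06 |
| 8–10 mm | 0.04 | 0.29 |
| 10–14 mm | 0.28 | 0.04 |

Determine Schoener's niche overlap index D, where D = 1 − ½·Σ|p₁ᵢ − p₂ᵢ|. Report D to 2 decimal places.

0.45

Σ|p₁ᵢ − p₂ᵢ| = 0.00 + 0.31 + 0.26 + 0.04 + 0.25 + 0.24 = 1.10
D = 1 − ½ × 1.10 = 1 − 0.550 = 0.4500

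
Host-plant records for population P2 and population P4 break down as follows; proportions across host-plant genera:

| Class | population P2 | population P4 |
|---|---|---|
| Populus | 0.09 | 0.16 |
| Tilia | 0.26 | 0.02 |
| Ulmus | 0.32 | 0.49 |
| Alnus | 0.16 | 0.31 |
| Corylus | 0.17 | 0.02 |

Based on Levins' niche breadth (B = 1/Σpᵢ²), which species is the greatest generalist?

Σp_P2ᵢ² = 0.09² + 0.26² + 0.32² + 0.16² + 0.17² = 0.0081 + 0.0676 + 0.1024 + 0.0256 + 0.0289 = 0.2326
B_P2 = 1 / 0.2326 = 4.2992
Σp_P4ᵢ² = 0.16² + 0.02² + 0.49² + 0.31² + 0.02² = 0.0256 + 0.0004 + 0.2401 + 0.0961 + 0.0004 = 0.3626
B_P4 = 1 / 0.3626 = 2.7579
Highest B → broadest niche (most generalist): population P2 (B = 4.30).

population P2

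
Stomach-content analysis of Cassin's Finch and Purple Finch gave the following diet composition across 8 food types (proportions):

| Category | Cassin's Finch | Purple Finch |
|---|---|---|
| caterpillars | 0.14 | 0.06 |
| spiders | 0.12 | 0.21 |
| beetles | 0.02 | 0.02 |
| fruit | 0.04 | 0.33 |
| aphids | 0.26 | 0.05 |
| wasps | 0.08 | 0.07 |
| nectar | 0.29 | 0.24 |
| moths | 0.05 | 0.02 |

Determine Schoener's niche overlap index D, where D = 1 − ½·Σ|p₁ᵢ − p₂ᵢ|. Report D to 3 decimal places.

0.620

Σ|p₁ᵢ − p₂ᵢ| = 0.08 + 0.09 + 0.00 + 0.29 + 0.21 + 0.01 + 0.05 + 0.03 = 0.76
D = 1 − ½ × 0.76 = 1 − 0.380 = 0.62000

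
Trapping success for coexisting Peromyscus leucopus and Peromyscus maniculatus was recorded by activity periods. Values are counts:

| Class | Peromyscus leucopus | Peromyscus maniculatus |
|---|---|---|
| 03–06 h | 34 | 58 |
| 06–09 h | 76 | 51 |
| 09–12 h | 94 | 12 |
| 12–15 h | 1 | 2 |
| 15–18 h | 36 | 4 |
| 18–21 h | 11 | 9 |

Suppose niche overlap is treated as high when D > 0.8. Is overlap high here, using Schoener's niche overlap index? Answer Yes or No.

Proportions for Peromyscus leucopus (n=252): 34/252=0.1349, 76/252=0.3016, 94/252=0.3730, 1/252=0.0040, 36/252=0.1429, 11/252=0.0437
Proportions for Peromyscus maniculatus (n=136): 58/136=0.4265, 51/136=0.3750, 12/136=0.0882, 2/136=0.0147, 4/136=0.0294, 9/136=0.0662
Σ|p₁ᵢ − p₂ᵢ| = 0.2916 + 0.0734 + 0.2848 + 0.0107 + 0.1135 + 0.0225 = 0.7965
D = 1 − ½ × 0.7965 = 1 − 0.39825 = 0.60175
D = 0.60175 < 0.8 → No.

No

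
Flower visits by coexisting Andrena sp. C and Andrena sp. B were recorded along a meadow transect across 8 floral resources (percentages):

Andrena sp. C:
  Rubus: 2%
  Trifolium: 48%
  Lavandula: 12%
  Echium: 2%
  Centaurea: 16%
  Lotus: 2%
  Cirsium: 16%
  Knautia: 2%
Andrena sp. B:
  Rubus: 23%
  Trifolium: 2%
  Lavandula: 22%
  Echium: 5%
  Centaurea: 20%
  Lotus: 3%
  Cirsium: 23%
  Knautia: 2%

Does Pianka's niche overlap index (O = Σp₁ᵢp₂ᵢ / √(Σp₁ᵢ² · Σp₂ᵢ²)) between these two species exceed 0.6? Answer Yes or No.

Convert percentages to proportions (divide by 100).
Σ p₁ᵢp₂ᵢ = 0.0046 + 0.0096 + 0.0264 + 0.0010 + 0.0320 + 0.0006 + 0.0368 + 0.0004 = 0.1114
Σp_1ᵢ² = 0.02² + 0.48² + 0.12² + 0.02² + 0.16² + 0.02² + 0.16² + 0.02² = 0.0004 + 0.2304 + 0.0144 + 0.0004 + 0.0256 + 0.0004 + 0.0256 + 0.0004 = 0.2976
Σp_2ᵢ² = 0.23² + 0.02² + 0.22² + 0.05² + 0.20² + 0.03² + 0.23² + 0.02² = 0.0529 + 0.0004 + 0.0484 + 0.0025 + 0.0400 + 0.0009 + 0.0529 + 0.0004 = 0.1984
O = 0.1114 / √(0.2976 × 0.1984) = 0.1114 / 0.24299 = 0.4585
O = 0.4585 < 0.6 → No.

No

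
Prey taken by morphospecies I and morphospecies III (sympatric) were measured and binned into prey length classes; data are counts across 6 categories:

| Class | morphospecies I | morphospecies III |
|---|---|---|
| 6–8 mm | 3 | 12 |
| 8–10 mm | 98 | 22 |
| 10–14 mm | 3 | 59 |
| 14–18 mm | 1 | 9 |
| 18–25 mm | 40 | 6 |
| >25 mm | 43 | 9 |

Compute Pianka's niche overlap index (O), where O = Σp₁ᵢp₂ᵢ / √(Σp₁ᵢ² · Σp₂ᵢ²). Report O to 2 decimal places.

Proportions for morphospecies I (n=188): 3/188=0.0160, 98/188=0.5213, 3/188=0.0160, 1/188=0.0053, 40/188=0.2128, 43/188=0.2287
Proportions for morphospecies III (n=117): 12/117=0.1026, 22/117=0.1880, 59/117=0.5043, 9/117=0.0769, 6/117=0.0513, 9/117=0.0769
Σ p₁ᵢp₂ᵢ = 0.001642 + 0.098004 + 0.008069 + 0.000408 + 0.010917 + 0.017587 = 0.136627
Σp_1ᵢ² = 0.0160² + 0.5213² + 0.0160² + 0.0053² + 0.2128² + 0.2287² = 0.000256 + 0.271754 + 0.000256 + 0.000028 + 0.045284 + 0.052304 = 0.369882
Σp_2ᵢ² = 0.1026² + 0.1880² + 0.5043² + 0.0769² + 0.0513² + 0.0769² = 0.010527 + 0.035344 + 0.254318 + 0.005914 + 0.002632 + 0.005914 = 0.314649
O = 0.136627 / √(0.369882 × 0.314649) = 0.136627 / 0.3411495 = 0.4005

0.40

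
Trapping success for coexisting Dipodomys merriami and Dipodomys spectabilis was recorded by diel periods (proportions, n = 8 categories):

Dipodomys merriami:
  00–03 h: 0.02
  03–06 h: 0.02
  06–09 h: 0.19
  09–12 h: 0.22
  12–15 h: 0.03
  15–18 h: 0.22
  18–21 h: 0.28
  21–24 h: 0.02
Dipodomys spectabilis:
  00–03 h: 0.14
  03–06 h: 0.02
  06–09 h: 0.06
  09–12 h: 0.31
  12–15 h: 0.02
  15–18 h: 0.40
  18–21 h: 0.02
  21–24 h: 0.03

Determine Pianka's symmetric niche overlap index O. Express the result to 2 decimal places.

Σ p₁ᵢp₂ᵢ = 0.0028 + 0.0004 + 0.0114 + 0.0682 + 0.0006 + 0.0880 + 0.0056 + 0.0006 = 0.1776
Σp_1ᵢ² = 0.02² + 0.02² + 0.19² + 0.22² + 0.03² + 0.22² + 0.28² + 0.02² = 0.0004 + 0.0004 + 0.0361 + 0.0484 + 0.0009 + 0.0484 + 0.0784 + 0.0004 = 0.2134
Σp_2ᵢ² = 0.14² + 0.02² + 0.06² + 0.31² + 0.02² + 0.40² + 0.02² + 0.03² = 0.0196 + 0.0004 + 0.0036 + 0.0961 + 0.0004 + 0.1600 + 0.0004 + 0.0009 = 0.2814
O = 0.1776 / √(0.2134 × 0.2814) = 0.1776 / 0.24505 = 0.7248

0.72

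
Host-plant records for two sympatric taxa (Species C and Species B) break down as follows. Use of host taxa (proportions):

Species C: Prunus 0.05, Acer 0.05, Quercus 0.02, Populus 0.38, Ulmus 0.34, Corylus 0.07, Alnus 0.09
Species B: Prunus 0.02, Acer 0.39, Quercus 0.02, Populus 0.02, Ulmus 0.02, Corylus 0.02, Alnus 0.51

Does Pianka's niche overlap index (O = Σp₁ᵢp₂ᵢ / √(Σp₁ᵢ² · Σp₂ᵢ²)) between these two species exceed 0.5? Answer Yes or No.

No

Σ p₁ᵢp₂ᵢ = 0.0010 + 0.0195 + 0.0004 + 0.0076 + 0.0068 + 0.0014 + 0.0459 = 0.0826
Σp_1ᵢ² = 0.05² + 0.05² + 0.02² + 0.38² + 0.34² + 0.07² + 0.09² = 0.0025 + 0.0025 + 0.0004 + 0.1444 + 0.1156 + 0.0049 + 0.0081 = 0.2784
Σp_2ᵢ² = 0.02² + 0.39² + 0.02² + 0.02² + 0.02² + 0.02² + 0.51² = 0.0004 + 0.1521 + 0.0004 + 0.0004 + 0.0004 + 0.0004 + 0.2601 = 0.4142
O = 0.0826 / √(0.2784 × 0.4142) = 0.0826 / 0.33958 = 0.2432
O = 0.2432 < 0.5 → No.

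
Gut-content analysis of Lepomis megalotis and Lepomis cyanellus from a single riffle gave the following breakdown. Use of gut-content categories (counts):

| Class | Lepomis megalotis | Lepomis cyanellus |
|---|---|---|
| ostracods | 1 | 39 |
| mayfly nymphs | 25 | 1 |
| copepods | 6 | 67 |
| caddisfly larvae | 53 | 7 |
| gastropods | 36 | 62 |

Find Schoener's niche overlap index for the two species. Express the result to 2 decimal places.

Proportions for Lepomis megalotis (n=121): 1/121=0.0083, 25/121=0.2066, 6/121=0.0496, 53/121=0.4380, 36/121=0.2975
Proportions for Lepomis cyanellus (n=176): 39/176=0.2216, 1/176=0.0057, 67/176=0.3807, 7/176=0.0398, 62/176=0.3523
Σ|p₁ᵢ − p₂ᵢ| = 0.2133 + 0.2009 + 0.3311 + 0.3982 + 0.0548 = 1.1983
D = 1 − ½ × 1.1983 = 1 − 0.59915 = 0.40085

0.40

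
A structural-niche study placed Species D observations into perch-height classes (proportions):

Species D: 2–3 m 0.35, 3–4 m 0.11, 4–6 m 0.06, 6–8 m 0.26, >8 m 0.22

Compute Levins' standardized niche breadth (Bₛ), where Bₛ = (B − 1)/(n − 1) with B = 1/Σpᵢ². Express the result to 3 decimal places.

Σpᵢ² = 0.35² + 0.11² + 0.06² + 0.26² + 0.22² = 0.1225 + 0.0121 + 0.0036 + 0.0676 + 0.0484 = 0.2542
B = 1 / 0.2542 = 3.93391
Bₛ = (B − 1)/(n − 1) = (3.93391 − 1)/(5 − 1) = 2.93391/4 = 0.73348

0.733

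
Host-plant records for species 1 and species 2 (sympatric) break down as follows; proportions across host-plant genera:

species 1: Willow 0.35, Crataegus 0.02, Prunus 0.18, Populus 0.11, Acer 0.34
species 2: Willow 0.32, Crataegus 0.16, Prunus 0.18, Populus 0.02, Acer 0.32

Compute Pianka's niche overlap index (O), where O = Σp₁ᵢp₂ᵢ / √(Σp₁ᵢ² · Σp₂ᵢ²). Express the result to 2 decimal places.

0.95

Σ p₁ᵢp₂ᵢ = 0.1120 + 0.0032 + 0.0324 + 0.0022 + 0.1088 = 0.2586
Σp_1ᵢ² = 0.35² + 0.02² + 0.18² + 0.11² + 0.34² = 0.1225 + 0.0004 + 0.0324 + 0.0121 + 0.1156 = 0.2830
Σp_2ᵢ² = 0.32² + 0.16² + 0.18² + 0.02² + 0.32² = 0.1024 + 0.0256 + 0.0324 + 0.0004 + 0.1024 = 0.2632
O = 0.2586 / √(0.2830 × 0.2632) = 0.2586 / 0.27292 = 0.9475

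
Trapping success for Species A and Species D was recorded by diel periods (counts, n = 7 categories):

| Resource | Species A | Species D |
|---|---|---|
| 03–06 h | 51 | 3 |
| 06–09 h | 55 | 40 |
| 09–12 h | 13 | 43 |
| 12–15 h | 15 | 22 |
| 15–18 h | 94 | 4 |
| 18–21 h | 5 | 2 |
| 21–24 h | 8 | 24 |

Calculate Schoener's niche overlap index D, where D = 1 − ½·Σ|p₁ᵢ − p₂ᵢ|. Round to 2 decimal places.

0.44

Proportions for Species A (n=241): 51/241=0.2116, 55/241=0.2282, 13/241=0.0539, 15/241=0.0622, 94/241=0.3900, 5/241=0.0207, 8/241=0.0332
Proportions for Species D (n=138): 3/138=0.0217, 40/138=0.2899, 43/138=0.3116, 22/138=0.1594, 4/138=0.0290, 2/138=0.0145, 24/138=0.1739
Σ|p₁ᵢ − p₂ᵢ| = 0.1899 + 0.0617 + 0.2577 + 0.0972 + 0.3610 + 0.0062 + 0.1407 = 1.1144
D = 1 − ½ × 1.1144 = 1 − 0.55720 = 0.44280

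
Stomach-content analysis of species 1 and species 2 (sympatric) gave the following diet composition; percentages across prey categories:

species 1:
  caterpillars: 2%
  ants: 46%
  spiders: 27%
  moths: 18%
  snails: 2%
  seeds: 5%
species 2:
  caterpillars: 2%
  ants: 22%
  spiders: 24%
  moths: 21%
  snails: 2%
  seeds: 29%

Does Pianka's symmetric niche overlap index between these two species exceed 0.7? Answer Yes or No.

Convert percentages to proportions (divide by 100).
Σ p₁ᵢp₂ᵢ = 0.0004 + 0.1012 + 0.0648 + 0.0378 + 0.0004 + 0.0145 = 0.2191
Σp_1ᵢ² = 0.02² + 0.46² + 0.27² + 0.18² + 0.02² + 0.05² = 0.0004 + 0.2116 + 0.0729 + 0.0324 + 0.0004 + 0.0025 = 0.3202
Σp_2ᵢ² = 0.02² + 0.22² + 0.24² + 0.21² + 0.02² + 0.29² = 0.0004 + 0.0484 + 0.0576 + 0.0441 + 0.0004 + 0.0841 = 0.2350
O = 0.2191 / √(0.3202 × 0.2350) = 0.2191 / 0.27431 = 0.7987
O = 0.7987 > 0.7 → Yes.

Yes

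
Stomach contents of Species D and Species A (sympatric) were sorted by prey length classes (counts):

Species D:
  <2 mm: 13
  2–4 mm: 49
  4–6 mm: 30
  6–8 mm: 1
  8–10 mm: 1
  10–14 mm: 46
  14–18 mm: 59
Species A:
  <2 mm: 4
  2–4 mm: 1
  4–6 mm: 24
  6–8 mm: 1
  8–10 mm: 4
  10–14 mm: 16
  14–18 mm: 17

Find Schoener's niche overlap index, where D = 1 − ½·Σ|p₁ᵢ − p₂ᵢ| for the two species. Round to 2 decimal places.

Proportions for Species D (n=199): 13/199=0.0653, 49/199=0.2462, 30/199=0.1508, 1/199=0.0050, 1/199=0.0050, 46/199=0.2312, 59/199=0.2965
Proportions for Species A (n=67): 4/67=0.0597, 1/67=0.0149, 24/67=0.3582, 1/67=0.0149, 4/67=0.0597, 16/67=0.2388, 17/67=0.2537
Σ|p₁ᵢ − p₂ᵢ| = 0.0056 + 0.2313 + 0.2074 + 0.0099 + 0.0547 + 0.0076 + 0.0428 = 0.5593
D = 1 − ½ × 0.5593 = 1 − 0.27965 = 0.72035

0.72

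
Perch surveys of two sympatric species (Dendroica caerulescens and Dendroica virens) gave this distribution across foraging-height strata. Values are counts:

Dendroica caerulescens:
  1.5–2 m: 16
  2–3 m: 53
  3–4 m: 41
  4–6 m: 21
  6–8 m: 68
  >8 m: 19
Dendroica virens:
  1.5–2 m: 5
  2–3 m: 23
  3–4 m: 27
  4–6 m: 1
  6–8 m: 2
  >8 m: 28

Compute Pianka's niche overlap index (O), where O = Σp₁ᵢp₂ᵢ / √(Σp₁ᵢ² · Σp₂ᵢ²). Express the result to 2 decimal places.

Proportions for Dendroica caerulescens (n=218): 16/218=0.0734, 53/218=0.2431, 41/218=0.1881, 21/218=0.0963, 68/218=0.3119, 19/218=0.0872
Proportions for Dendroica virens (n=86): 5/86=0.0581, 23/86=0.2674, 27/86=0.3140, 1/86=0.0116, 2/86=0.0233, 28/86=0.3256
Σ p₁ᵢp₂ᵢ = 0.004265 + 0.065005 + 0.059063 + 0.001117 + 0.007267 + 0.028392 = 0.165109
Σp_1ᵢ² = 0.0734² + 0.2431² + 0.1881² + 0.0963² + 0.3119² + 0.0872² = 0.005388 + 0.059098 + 0.035382 + 0.009274 + 0.097282 + 0.007604 = 0.214028
Σp_2ᵢ² = 0.0581² + 0.2674² + 0.3140² + 0.0116² + 0.0233² + 0.3256² = 0.003376 + 0.071503 + 0.098596 + 0.000135 + 0.000543 + 0.106015 = 0.280168
O = 0.165109 / √(0.214028 × 0.280168) = 0.165109 / 0.2448751 = 0.6743

0.67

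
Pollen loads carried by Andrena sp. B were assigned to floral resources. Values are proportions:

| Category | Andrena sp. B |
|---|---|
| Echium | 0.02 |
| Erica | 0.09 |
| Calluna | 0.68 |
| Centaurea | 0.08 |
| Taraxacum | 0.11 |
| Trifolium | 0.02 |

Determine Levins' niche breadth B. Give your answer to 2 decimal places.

2.04

Σpᵢ² = 0.02² + 0.09² + 0.68² + 0.08² + 0.11² + 0.02² = 0.0004 + 0.0081 + 0.4624 + 0.0064 + 0.0121 + 0.0004 = 0.4898
B = 1 / 0.4898 = 2.0416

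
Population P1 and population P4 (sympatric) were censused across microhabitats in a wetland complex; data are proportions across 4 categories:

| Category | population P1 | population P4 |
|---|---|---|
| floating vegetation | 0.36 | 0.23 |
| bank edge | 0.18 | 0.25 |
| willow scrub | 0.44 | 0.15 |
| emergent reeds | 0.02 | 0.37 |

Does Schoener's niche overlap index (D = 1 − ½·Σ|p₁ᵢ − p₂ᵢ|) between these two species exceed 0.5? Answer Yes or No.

Yes

Σ|p₁ᵢ − p₂ᵢ| = 0.13 + 0.07 + 0.29 + 0.35 = 0.84
D = 1 − ½ × 0.84 = 1 − 0.420 = 0.5800
D = 0.5800 > 0.5 → Yes.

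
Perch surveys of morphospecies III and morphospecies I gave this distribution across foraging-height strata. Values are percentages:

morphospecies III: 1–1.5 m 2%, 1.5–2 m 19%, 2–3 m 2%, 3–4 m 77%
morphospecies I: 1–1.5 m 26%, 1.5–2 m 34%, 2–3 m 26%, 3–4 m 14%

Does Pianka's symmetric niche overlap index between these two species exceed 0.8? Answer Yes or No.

Convert percentages to proportions (divide by 100).
Σ p₁ᵢp₂ᵢ = 0.0052 + 0.0646 + 0.0052 + 0.1078 = 0.1828
Σp_1ᵢ² = 0.02² + 0.19² + 0.02² + 0.77² = 0.0004 + 0.0361 + 0.0004 + 0.5929 = 0.6298
Σp_2ᵢ² = 0.26² + 0.34² + 0.26² + 0.14² = 0.0676 + 0.1156 + 0.0676 + 0.0196 = 0.2704
O = 0.1828 / √(0.6298 × 0.2704) = 0.1828 / 0.41267 = 0.4430
O = 0.4430 < 0.8 → No.

No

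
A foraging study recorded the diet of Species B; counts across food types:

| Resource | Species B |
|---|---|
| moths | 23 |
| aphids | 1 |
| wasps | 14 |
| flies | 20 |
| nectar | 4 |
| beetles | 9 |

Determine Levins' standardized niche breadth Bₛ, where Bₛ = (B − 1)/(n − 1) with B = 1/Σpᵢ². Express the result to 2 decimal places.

0.62

Proportions for Species B (n=71): 23/71=0.3239, 1/71=0.0141, 14/71=0.1972, 20/71=0.2817, 4/71=0.0563, 9/71=0.1268
Σpᵢ² = 0.3239² + 0.0141² + 0.1972² + 0.2817² + 0.0563² + 0.1268² = 0.104911 + 0.000199 + 0.038888 + 0.079355 + 0.003170 + 0.016078 = 0.242601
B = 1 / 0.242601 = 4.1220
Bₛ = (B − 1)/(n − 1) = (4.1220 − 1)/(6 − 1) = 3.1220/5 = 0.6244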